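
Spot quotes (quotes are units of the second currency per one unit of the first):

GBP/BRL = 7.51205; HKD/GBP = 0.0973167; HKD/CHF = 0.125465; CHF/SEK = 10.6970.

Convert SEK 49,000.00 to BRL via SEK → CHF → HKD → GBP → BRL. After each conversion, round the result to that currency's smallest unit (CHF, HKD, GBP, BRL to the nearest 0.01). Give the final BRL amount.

SEK 49,000.00 ÷ 10.6970 = CHF 4,580.72
CHF 4,580.72 ÷ 0.125465 = HKD 36,509.94
HKD 36,509.94 × 0.0973167 = GBP 3,553.03
GBP 3,553.03 × 7.51205 = BRL 26,690.54

BRL 26,690.54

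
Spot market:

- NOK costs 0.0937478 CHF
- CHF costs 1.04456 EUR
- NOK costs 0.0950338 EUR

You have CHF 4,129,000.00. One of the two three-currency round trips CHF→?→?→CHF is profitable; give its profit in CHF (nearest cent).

Profit: CHF 125,624.76

Profitable loop is CHF → EUR → NOK → CHF:
CHF 4,129,000.00 × 1.04456 = EUR 4,312,988.24
EUR 4,312,988.24 ÷ 0.0950338 = NOK 45,383,729.16
NOK 45,383,729.16 × 0.0937478 = CHF 4,254,624.76
Profit = CHF 4,254,624.76 − CHF 4,129,000.00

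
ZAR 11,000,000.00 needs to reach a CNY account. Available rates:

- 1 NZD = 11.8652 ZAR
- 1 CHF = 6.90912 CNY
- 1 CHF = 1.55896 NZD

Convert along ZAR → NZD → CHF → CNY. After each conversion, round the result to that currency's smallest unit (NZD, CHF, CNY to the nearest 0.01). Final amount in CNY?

ZAR 11,000,000.00 ÷ 11.8652 = NZD 927,080.88
NZD 927,080.88 ÷ 1.55896 = CHF 594,679.07
CHF 594,679.07 × 6.90912 = CNY 4,108,709.06

CNY 4,108,709.06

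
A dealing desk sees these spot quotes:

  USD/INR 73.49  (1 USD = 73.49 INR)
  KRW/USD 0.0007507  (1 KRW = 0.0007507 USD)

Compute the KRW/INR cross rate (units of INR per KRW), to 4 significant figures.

KRW/INR = 0.05517

1 KRW × 0.0007507 = 0.0007507 USD
0.0007507 USD × 73.49 = 0.0551689 INR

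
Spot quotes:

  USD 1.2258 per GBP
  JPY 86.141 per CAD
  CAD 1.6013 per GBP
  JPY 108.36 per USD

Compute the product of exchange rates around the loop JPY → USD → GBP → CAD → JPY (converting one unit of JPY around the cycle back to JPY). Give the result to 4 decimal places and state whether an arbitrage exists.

1.0385 (arbitrage exists)

Around JPY → USD → GBP → CAD → JPY: 1 ÷ 108.36 ÷ 1.2258 × 1.6013 × 86.141 = 1.038470
Product > 1; profitable direction is JPY → USD → GBP → CAD → JPY.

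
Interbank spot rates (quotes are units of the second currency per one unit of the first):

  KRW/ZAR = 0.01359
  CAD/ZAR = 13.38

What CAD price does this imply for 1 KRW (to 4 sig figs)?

KRW/CAD = 0.001016

1 KRW × 0.01359 = 0.01359 ZAR
0.01359 ZAR ÷ 13.38 = 0.0010157 CAD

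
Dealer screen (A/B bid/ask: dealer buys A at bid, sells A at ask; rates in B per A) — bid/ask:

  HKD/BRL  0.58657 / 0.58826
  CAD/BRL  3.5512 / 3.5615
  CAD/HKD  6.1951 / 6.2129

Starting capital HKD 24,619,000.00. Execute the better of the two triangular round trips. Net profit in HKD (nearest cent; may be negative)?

Best loop HKD → BRL → CAD → HKD:
HKD 24,619,000.00 × 0.58657 (sell HKD at bid) = BRL 14,440,766.83
BRL 14,440,766.83 ÷ 3.5615 (buy CAD at ask) = CAD 4,054,686.74
CAD 4,054,686.74 × 6.1951 (sell CAD at bid) = HKD 25,119,189.83

Net profit: HKD 500,189.83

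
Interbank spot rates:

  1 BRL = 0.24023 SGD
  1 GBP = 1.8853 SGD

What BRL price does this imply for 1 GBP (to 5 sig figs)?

1 GBP × 1.8853 = 1.8853 SGD
1.8853 SGD ÷ 0.24023 = 7.8479 BRL

GBP/BRL = 7.8479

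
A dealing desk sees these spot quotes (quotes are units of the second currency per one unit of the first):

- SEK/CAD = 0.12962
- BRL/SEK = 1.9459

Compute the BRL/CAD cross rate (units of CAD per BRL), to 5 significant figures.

1 BRL × 1.9459 = 1.9459 SEK
1.9459 SEK × 0.12962 = 0.252228 CAD

BRL/CAD = 0.25223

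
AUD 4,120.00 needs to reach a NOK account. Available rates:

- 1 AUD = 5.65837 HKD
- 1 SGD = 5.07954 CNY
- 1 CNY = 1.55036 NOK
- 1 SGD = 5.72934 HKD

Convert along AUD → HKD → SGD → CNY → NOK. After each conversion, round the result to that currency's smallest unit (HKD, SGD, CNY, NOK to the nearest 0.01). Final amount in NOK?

NOK 32,043.54

AUD 4,120.00 × 5.65837 = HKD 23,312.48
HKD 23,312.48 ÷ 5.72934 = SGD 4,068.96
SGD 4,068.96 × 5.07954 = CNY 20,668.45
CNY 20,668.45 × 1.55036 = NOK 32,043.54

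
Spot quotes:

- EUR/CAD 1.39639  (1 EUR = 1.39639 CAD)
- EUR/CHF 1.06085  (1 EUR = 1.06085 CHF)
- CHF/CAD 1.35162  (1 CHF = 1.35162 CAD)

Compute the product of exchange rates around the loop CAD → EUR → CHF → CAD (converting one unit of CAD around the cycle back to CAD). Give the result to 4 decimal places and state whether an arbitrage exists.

Around CAD → EUR → CHF → CAD: 1 ÷ 1.39639 × 1.06085 × 1.35162 = 1.026838
Product > 1; profitable direction is CAD → EUR → CHF → CAD.

1.0268 (arbitrage exists)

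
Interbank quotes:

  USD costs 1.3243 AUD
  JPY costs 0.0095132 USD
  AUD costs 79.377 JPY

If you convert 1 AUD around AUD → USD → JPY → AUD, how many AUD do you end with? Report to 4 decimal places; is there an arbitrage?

1.0000 (no arbitrage)

Around AUD → USD → JPY → AUD: 1 ÷ 1.3243 ÷ 0.0095132 ÷ 79.377 = 0.999982
Product ≈ 1 (deviation 0.002%, within rounding noise).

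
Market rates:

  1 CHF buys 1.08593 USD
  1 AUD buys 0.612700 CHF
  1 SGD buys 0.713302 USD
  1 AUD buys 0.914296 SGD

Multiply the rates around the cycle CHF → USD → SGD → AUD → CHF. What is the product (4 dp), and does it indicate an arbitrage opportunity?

Around CHF → USD → SGD → AUD → CHF: 1 × 1.08593 ÷ 0.713302 ÷ 0.914296 × 0.612700 = 1.020210
Product > 1; profitable direction is CHF → USD → SGD → AUD → CHF.

1.0202 (arbitrage exists)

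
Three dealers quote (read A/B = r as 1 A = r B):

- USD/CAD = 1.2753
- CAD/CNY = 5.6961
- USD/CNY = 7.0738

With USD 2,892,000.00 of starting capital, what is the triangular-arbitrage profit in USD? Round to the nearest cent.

Profitable loop is USD → CAD → CNY → USD:
USD 2,892,000.00 × 1.2753 = CAD 3,688,167.60
CAD 3,688,167.60 × 5.6961 = CNY 21,008,171.47
CNY 21,008,171.47 ÷ 7.0738 = USD 2,969,856.58
Profit = USD 2,969,856.58 − USD 2,892,000.00

Profit: USD 77,856.58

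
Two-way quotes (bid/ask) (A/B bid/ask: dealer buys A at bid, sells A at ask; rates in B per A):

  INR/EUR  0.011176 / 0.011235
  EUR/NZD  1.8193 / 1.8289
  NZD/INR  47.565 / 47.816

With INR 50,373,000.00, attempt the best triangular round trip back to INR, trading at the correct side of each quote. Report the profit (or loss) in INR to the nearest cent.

Best loop INR → NZD → EUR → INR:
INR 50,373,000.00 ÷ 47.816 (buy NZD at ask) = NZD 1,053,475.82
NZD 1,053,475.82 ÷ 1.8289 (buy EUR at ask) = EUR 576,016.09
EUR 576,016.09 ÷ 0.011235 (buy INR at ask) = INR 51,269,789.80

Net profit: INR 896,789.80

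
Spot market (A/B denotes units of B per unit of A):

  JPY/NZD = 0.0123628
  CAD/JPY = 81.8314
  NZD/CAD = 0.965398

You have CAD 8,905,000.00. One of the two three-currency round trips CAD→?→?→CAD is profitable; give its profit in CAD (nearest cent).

Profitable loop is CAD → NZD → JPY → CAD:
CAD 8,905,000.00 ÷ 0.965398 = NZD 9,224,174.90
NZD 9,224,174.90 ÷ 0.0123628 = JPY 746,123,443
JPY 746,123,443 ÷ 81.8314 = CAD 9,117,813.49
Profit = CAD 9,117,813.49 − CAD 8,905,000.00

Profit: CAD 212,813.49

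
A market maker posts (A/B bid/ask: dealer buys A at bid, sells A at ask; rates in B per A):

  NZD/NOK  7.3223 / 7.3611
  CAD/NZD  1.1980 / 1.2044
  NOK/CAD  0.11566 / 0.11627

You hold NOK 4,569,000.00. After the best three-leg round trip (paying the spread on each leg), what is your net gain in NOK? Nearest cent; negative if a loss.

Net profit: NOK 66,629.12

Best loop NOK → CAD → NZD → NOK:
NOK 4,569,000.00 × 0.11566 (sell NOK at bid) = CAD 528,450.54
CAD 528,450.54 × 1.1980 (sell CAD at bid) = NZD 633,083.75
NZD 633,083.75 × 7.3223 (sell NZD at bid) = NOK 4,635,629.12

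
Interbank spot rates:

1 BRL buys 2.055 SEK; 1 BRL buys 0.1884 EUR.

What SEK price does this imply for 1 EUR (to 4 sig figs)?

1 EUR ÷ 0.1884 = 5.30786 BRL
5.30786 BRL × 2.055 = 10.9076 SEK

EUR/SEK = 10.91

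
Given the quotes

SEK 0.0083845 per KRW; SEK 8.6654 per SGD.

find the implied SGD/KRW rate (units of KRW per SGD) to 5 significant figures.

SGD/KRW = 1033.5

1 SGD × 8.6654 = 8.6654 SEK
8.6654 SEK ÷ 0.0083845 = 1033.5 KRW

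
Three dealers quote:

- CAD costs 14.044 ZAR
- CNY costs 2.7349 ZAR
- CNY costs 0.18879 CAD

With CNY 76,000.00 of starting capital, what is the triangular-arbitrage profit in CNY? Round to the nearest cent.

Profit: CNY 2,394.44

Profitable loop is CNY → ZAR → CAD → CNY:
CNY 76,000.00 × 2.7349 = ZAR 207,852.40
ZAR 207,852.40 ÷ 14.044 = CAD 14,800.09
CAD 14,800.09 ÷ 0.18879 = CNY 78,394.44
Profit = CNY 78,394.44 − CNY 76,000.00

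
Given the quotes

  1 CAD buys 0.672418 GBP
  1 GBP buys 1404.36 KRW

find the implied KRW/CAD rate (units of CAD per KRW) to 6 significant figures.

KRW/CAD = 0.00105897

1 KRW ÷ 1404.36 = 0.000712068 GBP
0.000712068 GBP ÷ 0.672418 = 0.00105897 CAD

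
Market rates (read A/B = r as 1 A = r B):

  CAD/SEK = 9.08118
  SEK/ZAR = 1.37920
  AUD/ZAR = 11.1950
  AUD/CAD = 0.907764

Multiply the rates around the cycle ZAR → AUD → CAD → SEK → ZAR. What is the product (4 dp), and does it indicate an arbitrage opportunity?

Around ZAR → AUD → CAD → SEK → ZAR: 1 ÷ 11.1950 × 0.907764 × 9.08118 × 1.37920 = 1.015590
Product > 1; profitable direction is ZAR → AUD → CAD → SEK → ZAR.

1.0156 (arbitrage exists)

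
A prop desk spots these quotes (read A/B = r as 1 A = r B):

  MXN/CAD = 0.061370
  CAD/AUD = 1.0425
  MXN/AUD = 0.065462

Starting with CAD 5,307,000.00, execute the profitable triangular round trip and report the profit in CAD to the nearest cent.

Profit: CAD 123,079.28

Profitable loop is CAD → MXN → AUD → CAD:
CAD 5,307,000.00 ÷ 0.061370 = MXN 86,475,476.62
MXN 86,475,476.62 × 0.065462 = AUD 5,660,857.65
AUD 5,660,857.65 ÷ 1.0425 = CAD 5,430,079.28
Profit = CAD 5,430,079.28 − CAD 5,307,000.00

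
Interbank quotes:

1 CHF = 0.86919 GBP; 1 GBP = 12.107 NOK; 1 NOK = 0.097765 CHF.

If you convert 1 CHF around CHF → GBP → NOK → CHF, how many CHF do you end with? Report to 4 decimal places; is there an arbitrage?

Around CHF → GBP → NOK → CHF: 1 × 0.86919 × 12.107 × 0.097765 = 1.028809
Product > 1; profitable direction is CHF → GBP → NOK → CHF.

1.0288 (arbitrage exists)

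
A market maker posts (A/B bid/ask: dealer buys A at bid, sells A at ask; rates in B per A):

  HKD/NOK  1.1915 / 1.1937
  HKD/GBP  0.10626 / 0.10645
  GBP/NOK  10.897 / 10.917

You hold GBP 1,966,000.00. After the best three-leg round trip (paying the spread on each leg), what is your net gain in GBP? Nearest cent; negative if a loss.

Net profit: GBP 49,712.48

Best loop GBP → HKD → NOK → GBP:
GBP 1,966,000.00 ÷ 0.10645 (buy HKD at ask) = HKD 18,468,764.68
HKD 18,468,764.68 × 1.1915 (sell HKD at bid) = NOK 22,005,533.11
NOK 22,005,533.11 ÷ 10.917 (buy GBP at ask) = GBP 2,015,712.48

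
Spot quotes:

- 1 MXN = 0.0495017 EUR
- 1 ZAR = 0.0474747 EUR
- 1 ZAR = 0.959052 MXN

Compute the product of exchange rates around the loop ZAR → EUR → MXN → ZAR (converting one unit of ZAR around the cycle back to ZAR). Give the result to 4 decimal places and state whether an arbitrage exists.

Around ZAR → EUR → MXN → ZAR: 1 × 0.0474747 ÷ 0.0495017 ÷ 0.959052 = 1.000000
Product ≈ 1 (deviation 0.000%, within rounding noise).

1.0000 (no arbitrage)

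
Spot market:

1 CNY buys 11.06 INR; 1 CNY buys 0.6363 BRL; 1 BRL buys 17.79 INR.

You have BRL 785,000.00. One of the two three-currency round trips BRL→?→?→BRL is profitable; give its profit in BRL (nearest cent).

Profit: BRL 18,438.06

Profitable loop is BRL → INR → CNY → BRL:
BRL 785,000.00 × 17.79 = INR 13,965,150.00
INR 13,965,150.00 ÷ 11.06 = CNY 1,262,671.79
CNY 1,262,671.79 × 0.6363 = BRL 803,438.06
Profit = BRL 803,438.06 − BRL 785,000.00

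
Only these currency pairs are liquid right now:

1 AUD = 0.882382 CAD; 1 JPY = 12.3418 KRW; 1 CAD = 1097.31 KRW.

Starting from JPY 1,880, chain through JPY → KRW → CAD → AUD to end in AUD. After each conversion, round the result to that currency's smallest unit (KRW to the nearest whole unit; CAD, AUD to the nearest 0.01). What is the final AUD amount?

AUD 23.97

JPY 1,880 × 12.3418 = KRW 23,203
KRW 23,203 ÷ 1097.31 = CAD 21.15
CAD 21.15 ÷ 0.882382 = AUD 23.97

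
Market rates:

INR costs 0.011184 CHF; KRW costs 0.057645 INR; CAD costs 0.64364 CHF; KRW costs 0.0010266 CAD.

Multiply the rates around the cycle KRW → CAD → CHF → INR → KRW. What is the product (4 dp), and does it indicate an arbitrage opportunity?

1.0249 (arbitrage exists)

Around KRW → CAD → CHF → INR → KRW: 1 × 0.0010266 × 0.64364 ÷ 0.011184 ÷ 0.057645 = 1.024909
Product > 1; profitable direction is KRW → CAD → CHF → INR → KRW.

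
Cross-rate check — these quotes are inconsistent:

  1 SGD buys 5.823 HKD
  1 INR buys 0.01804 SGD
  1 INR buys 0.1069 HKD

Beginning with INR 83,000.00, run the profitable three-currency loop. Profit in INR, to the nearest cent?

Profitable loop is INR → HKD → SGD → INR:
INR 83,000.00 × 0.1069 = HKD 8,872.70
HKD 8,872.70 ÷ 5.823 = SGD 1,523.73
SGD 1,523.73 ÷ 0.01804 = INR 84,464.16
Profit = INR 84,464.16 − INR 83,000.00

Profit: INR 1,464.16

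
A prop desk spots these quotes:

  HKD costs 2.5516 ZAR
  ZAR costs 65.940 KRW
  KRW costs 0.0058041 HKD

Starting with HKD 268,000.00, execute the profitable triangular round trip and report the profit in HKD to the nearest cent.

Profitable loop is HKD → KRW → ZAR → HKD:
HKD 268,000.00 ÷ 0.0058041 = KRW 46,174,256
KRW 46,174,256 ÷ 65.940 = ZAR 700,246.53
ZAR 700,246.53 ÷ 2.5516 = HKD 274,434.29
Profit = HKD 274,434.29 − HKD 268,000.00

Profit: HKD 6,434.29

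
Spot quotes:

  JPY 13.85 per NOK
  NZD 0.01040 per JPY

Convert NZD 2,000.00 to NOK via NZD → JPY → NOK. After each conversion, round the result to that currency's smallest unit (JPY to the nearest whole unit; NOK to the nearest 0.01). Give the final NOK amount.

NZD 2,000.00 ÷ 0.01040 = JPY 192,308
JPY 192,308 ÷ 13.85 = NOK 13,885.05

NOK 13,885.05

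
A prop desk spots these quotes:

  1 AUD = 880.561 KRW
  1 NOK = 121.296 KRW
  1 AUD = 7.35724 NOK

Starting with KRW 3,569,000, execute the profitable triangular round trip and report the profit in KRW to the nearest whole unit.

Profitable loop is KRW → AUD → NOK → KRW:
KRW 3,569,000 ÷ 880.561 = AUD 4,053.10
AUD 4,053.10 × 7.35724 = NOK 29,819.61
NOK 29,819.61 × 121.296 = KRW 3,617,000
Profit = KRW 3,617,000 − KRW 3,569,000

Profit: KRW 48,000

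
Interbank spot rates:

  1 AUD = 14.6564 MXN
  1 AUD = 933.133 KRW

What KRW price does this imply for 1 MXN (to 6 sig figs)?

1 MXN ÷ 14.6564 = 0.0682296 AUD
0.0682296 AUD × 933.133 = 63.6673 KRW

MXN/KRW = 63.6673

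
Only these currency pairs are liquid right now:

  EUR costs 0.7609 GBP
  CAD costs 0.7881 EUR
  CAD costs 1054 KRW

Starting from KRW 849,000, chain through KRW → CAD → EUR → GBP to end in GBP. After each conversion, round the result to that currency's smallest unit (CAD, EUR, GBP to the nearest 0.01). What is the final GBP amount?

KRW 849,000 ÷ 1054 = CAD 805.50
CAD 805.50 × 0.7881 = EUR 634.81
EUR 634.81 × 0.7609 = GBP 483.03

GBP 483.03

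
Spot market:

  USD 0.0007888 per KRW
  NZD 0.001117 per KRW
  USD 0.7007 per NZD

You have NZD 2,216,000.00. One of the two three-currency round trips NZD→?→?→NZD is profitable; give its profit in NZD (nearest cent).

Profit: NZD 17,322.12

Profitable loop is NZD → KRW → USD → NZD:
NZD 2,216,000.00 ÷ 0.001117 = KRW 1,983,885,407
KRW 1,983,885,407 × 0.0007888 = USD 1,564,888.81
USD 1,564,888.81 ÷ 0.7007 = NZD 2,233,322.12
Profit = NZD 2,233,322.12 − NZD 2,216,000.00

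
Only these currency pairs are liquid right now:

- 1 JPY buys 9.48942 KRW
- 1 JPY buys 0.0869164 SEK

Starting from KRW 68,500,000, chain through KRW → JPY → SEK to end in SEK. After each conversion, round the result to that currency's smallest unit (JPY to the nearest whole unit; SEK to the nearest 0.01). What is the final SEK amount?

SEK 627,411.77

KRW 68,500,000 ÷ 9.48942 = JPY 7,218,566
JPY 7,218,566 × 0.0869164 = SEK 627,411.77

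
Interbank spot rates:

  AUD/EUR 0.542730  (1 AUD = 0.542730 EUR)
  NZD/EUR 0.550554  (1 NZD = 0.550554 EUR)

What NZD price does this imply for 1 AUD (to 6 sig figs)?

AUD/NZD = 0.985789

1 AUD × 0.542730 = 0.54273 EUR
0.54273 EUR ÷ 0.550554 = 0.985789 NZD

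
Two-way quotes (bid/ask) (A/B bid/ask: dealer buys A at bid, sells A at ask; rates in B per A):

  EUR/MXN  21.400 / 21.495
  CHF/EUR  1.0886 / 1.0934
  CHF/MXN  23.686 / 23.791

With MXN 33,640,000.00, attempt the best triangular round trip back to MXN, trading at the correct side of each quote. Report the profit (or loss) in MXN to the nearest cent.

Net profit: MXN 262,458.50

Best loop MXN → EUR → CHF → MXN:
MXN 33,640,000.00 ÷ 21.495 (buy EUR at ask) = EUR 1,565,015.12
EUR 1,565,015.12 ÷ 1.0934 (buy CHF at ask) = CHF 1,431,328.99
CHF 1,431,328.99 × 23.686 (sell CHF at bid) = MXN 33,902,458.50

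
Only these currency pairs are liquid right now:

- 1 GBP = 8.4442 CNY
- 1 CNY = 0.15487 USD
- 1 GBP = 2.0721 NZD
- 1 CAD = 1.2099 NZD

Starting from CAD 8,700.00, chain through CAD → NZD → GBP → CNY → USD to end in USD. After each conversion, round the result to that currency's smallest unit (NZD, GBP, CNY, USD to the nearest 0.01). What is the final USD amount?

USD 6,643.29

CAD 8,700.00 × 1.2099 = NZD 10,526.13
NZD 10,526.13 ÷ 2.0721 = GBP 5,079.93
GBP 5,079.93 × 8.4442 = CNY 42,895.94
CNY 42,895.94 × 0.15487 = USD 6,643.29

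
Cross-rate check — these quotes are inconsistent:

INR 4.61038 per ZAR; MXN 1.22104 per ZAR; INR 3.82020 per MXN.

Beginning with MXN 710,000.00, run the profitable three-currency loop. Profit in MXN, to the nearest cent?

Profitable loop is MXN → INR → ZAR → MXN:
MXN 710,000.00 × 3.82020 = INR 2,712,342.00
INR 2,712,342.00 ÷ 4.61038 = ZAR 588,312.03
ZAR 588,312.03 × 1.22104 = MXN 718,352.52
Profit = MXN 718,352.52 − MXN 710,000.00

Profit: MXN 8,352.52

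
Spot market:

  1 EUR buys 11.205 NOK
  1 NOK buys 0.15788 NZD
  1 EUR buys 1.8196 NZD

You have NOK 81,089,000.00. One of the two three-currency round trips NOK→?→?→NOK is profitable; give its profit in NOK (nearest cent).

Profitable loop is NOK → EUR → NZD → NOK:
NOK 81,089,000.00 ÷ 11.205 = EUR 7,236,858.55
EUR 7,236,858.55 × 1.8196 = NZD 13,168,187.81
NZD 13,168,187.81 ÷ 0.15788 = NOK 83,406,307.38
Profit = NOK 83,406,307.38 − NOK 81,089,000.00

Profit: NOK 2,317,307.38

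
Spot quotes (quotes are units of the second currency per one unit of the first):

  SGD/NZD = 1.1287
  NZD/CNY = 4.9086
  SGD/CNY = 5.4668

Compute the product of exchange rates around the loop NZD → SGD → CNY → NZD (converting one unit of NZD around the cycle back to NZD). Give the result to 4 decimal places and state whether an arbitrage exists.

Around NZD → SGD → CNY → NZD: 1 ÷ 1.1287 × 5.4668 ÷ 4.9086 = 0.986727
Product < 1; profitable direction is NZD → CNY → SGD → NZD.

0.9867 (arbitrage exists)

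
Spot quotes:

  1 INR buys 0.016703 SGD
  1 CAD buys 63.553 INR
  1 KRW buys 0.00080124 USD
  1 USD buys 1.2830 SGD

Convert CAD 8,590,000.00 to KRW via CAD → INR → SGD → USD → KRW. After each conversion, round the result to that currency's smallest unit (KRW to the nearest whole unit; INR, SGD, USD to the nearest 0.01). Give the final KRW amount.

KRW 8,870,220,633

CAD 8,590,000.00 × 63.553 = INR 545,920,270.00
INR 545,920,270.00 × 0.016703 = SGD 9,118,506.27
SGD 9,118,506.27 ÷ 1.2830 = USD 7,107,175.58
USD 7,107,175.58 ÷ 0.00080124 = KRW 8,870,220,633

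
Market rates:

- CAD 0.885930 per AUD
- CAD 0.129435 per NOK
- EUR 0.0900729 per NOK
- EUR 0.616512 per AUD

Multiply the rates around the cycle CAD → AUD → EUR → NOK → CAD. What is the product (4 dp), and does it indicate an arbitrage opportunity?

1.0000 (no arbitrage)

Around CAD → AUD → EUR → NOK → CAD: 1 ÷ 0.885930 × 0.616512 ÷ 0.0900729 × 0.129435 = 0.999999
Product ≈ 1 (deviation 0.000%, within rounding noise).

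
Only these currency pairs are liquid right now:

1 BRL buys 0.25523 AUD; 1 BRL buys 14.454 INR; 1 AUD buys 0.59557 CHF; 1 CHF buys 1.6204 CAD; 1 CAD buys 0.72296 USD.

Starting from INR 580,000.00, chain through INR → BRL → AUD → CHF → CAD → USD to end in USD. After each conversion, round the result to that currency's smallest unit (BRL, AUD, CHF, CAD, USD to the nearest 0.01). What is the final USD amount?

INR 580,000.00 ÷ 14.454 = BRL 40,127.30
BRL 40,127.30 × 0.25523 = AUD 10,241.69
AUD 10,241.69 × 0.59557 = CHF 6,099.64
CHF 6,099.64 × 1.6204 = CAD 9,883.86
CAD 9,883.86 × 0.72296 = USD 7,145.64

USD 7,145.64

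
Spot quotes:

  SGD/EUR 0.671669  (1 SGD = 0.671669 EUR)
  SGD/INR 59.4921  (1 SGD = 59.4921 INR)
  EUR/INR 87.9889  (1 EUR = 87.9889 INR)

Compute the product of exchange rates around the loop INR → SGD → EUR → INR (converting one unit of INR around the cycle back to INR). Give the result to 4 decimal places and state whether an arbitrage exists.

Around INR → SGD → EUR → INR: 1 ÷ 59.4921 × 0.671669 × 87.9889 = 0.993399
Product < 1; profitable direction is INR → EUR → SGD → INR.

0.9934 (arbitrage exists)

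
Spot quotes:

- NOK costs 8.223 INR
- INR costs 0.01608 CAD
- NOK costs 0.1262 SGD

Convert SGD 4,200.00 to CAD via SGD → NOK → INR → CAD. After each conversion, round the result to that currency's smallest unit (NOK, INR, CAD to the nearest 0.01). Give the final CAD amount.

SGD 4,200.00 ÷ 0.1262 = NOK 33,280.51
NOK 33,280.51 × 8.223 = INR 273,665.63
INR 273,665.63 × 0.01608 = CAD 4,400.54

CAD 4,400.54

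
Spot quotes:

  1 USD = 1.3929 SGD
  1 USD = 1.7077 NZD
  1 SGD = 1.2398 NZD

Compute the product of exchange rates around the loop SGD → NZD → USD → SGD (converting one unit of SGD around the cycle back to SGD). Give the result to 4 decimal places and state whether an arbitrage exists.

Around SGD → NZD → USD → SGD: 1 × 1.2398 ÷ 1.7077 × 1.3929 = 1.011253
Product > 1; profitable direction is SGD → NZD → USD → SGD.

1.0113 (arbitrage exists)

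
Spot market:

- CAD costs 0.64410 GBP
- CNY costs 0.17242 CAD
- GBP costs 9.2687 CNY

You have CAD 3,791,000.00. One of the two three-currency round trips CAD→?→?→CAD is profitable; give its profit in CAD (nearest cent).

Profitable loop is CAD → GBP → CNY → CAD:
CAD 3,791,000.00 × 0.64410 = GBP 2,441,783.10
GBP 2,441,783.10 × 9.2687 = CNY 22,632,155.02
CNY 22,632,155.02 × 0.17242 = CAD 3,902,236.17
Profit = CAD 3,902,236.17 − CAD 3,791,000.00

Profit: CAD 111,236.17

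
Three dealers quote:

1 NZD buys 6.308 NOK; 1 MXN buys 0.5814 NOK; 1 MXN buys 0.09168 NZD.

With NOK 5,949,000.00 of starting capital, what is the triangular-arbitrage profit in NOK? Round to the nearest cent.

Profitable loop is NOK → NZD → MXN → NOK:
NOK 5,949,000.00 ÷ 6.308 = NZD 943,088.14
NZD 943,088.14 ÷ 0.09168 = MXN 10,286,738.02
MXN 10,286,738.02 × 0.5814 = NOK 5,980,709.49
Profit = NOK 5,980,709.49 − NOK 5,949,000.00

Profit: NOK 31,709.49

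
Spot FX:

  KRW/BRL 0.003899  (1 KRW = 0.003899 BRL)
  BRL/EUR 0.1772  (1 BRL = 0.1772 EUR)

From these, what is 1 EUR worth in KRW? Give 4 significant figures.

EUR/KRW = 1447

1 EUR ÷ 0.1772 = 5.64334 BRL
5.64334 BRL ÷ 0.003899 = 1447.38 KRW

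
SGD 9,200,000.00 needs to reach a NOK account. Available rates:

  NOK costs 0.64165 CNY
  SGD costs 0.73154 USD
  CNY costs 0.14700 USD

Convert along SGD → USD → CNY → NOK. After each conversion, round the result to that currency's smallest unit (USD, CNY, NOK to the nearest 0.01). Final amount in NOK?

SGD 9,200,000.00 × 0.73154 = USD 6,730,168.00
USD 6,730,168.00 ÷ 0.14700 = CNY 45,783,455.78
CNY 45,783,455.78 ÷ 0.64165 = NOK 71,352,693.49

NOK 71,352,693.49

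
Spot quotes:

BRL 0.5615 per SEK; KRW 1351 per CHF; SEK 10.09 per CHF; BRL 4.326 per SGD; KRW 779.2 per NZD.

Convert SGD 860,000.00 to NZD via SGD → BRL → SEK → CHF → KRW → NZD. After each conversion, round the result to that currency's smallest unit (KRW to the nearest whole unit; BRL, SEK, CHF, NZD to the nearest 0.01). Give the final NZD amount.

SGD 860,000.00 × 4.326 = BRL 3,720,360.00
BRL 3,720,360.00 ÷ 0.5615 = SEK 6,625,752.45
SEK 6,625,752.45 ÷ 10.09 = CHF 656,665.26
CHF 656,665.26 × 1351 = KRW 887,154,766
KRW 887,154,766 ÷ 779.2 = NZD 1,138,545.64

NZD 1,138,545.64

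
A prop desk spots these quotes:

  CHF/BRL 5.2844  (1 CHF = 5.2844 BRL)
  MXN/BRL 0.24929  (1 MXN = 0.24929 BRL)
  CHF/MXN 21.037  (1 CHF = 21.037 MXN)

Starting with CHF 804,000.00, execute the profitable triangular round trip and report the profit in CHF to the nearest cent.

Profitable loop is CHF → BRL → MXN → CHF:
CHF 804,000.00 × 5.2844 = BRL 4,248,657.60
BRL 4,248,657.60 ÷ 0.24929 = MXN 17,043,032.61
MXN 17,043,032.61 ÷ 21.037 = CHF 810,145.58
Profit = CHF 810,145.58 − CHF 804,000.00

Profit: CHF 6,145.58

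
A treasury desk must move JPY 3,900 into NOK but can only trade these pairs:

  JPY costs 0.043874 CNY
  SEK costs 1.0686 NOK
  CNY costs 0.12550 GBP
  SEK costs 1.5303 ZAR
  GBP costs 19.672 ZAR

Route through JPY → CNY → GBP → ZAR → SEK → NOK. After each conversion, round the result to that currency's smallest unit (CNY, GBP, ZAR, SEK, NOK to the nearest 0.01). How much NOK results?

JPY 3,900 × 0.043874 = CNY 171.11
CNY 171.11 × 0.12550 = GBP 21.47
GBP 21.47 × 19.672 = ZAR 422.36
ZAR 422.36 ÷ 1.5303 = SEK 276.00
SEK 276.00 × 1.0686 = NOK 294.93

NOK 294.93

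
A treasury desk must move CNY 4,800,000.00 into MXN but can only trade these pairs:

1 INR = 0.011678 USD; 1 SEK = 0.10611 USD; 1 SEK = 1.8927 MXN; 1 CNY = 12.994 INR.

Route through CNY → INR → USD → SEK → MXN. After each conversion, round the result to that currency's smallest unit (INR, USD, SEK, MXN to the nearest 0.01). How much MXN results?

MXN 12,992,060.55

CNY 4,800,000.00 × 12.994 = INR 62,371,200.00
INR 62,371,200.00 × 0.011678 = USD 728,370.87
USD 728,370.87 ÷ 0.10611 = SEK 6,864,299.97
SEK 6,864,299.97 × 1.8927 = MXN 12,992,060.55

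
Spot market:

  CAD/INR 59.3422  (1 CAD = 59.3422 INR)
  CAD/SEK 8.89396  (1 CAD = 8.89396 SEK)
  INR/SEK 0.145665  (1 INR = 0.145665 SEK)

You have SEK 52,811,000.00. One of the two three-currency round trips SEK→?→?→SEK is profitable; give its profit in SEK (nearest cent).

Profit: SEK 1,526,631.84

Profitable loop is SEK → INR → CAD → SEK:
SEK 52,811,000.00 ÷ 0.145665 = INR 362,551,058.94
INR 362,551,058.94 ÷ 59.3422 = CAD 6,109,498.11
CAD 6,109,498.11 × 8.89396 = SEK 54,337,631.84
Profit = SEK 54,337,631.84 − SEK 52,811,000.00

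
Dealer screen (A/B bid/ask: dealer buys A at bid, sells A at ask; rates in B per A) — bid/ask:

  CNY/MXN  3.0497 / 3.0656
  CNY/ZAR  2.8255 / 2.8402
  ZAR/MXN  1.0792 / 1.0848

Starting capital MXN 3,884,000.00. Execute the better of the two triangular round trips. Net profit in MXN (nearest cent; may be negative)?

Net result: MXN -20,677.33 (no profitable arbitrage after spreads)

Best loop MXN → CNY → ZAR → MXN:
MXN 3,884,000.00 ÷ 3.0656 (buy CNY at ask) = CNY 1,266,962.42
CNY 1,266,962.42 × 2.8255 (sell CNY at bid) = ZAR 3,579,802.32
ZAR 3,579,802.32 × 1.0792 (sell ZAR at bid) = MXN 3,863,322.67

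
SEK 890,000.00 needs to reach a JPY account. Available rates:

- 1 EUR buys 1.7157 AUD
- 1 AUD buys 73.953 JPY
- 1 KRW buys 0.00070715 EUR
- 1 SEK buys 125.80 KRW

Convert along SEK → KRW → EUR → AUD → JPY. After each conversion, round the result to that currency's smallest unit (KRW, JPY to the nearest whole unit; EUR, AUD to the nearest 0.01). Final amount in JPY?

JPY 10,045,680

SEK 890,000.00 × 125.80 = KRW 111,962,000
KRW 111,962,000 × 0.00070715 = EUR 79,173.93
EUR 79,173.93 × 1.7157 = AUD 135,838.71
AUD 135,838.71 × 73.953 = JPY 10,045,680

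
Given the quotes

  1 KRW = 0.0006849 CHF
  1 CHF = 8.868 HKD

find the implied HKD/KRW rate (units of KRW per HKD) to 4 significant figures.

HKD/KRW = 164.6

1 HKD ÷ 8.868 = 0.112765 CHF
0.112765 CHF ÷ 0.0006849 = 164.644 KRW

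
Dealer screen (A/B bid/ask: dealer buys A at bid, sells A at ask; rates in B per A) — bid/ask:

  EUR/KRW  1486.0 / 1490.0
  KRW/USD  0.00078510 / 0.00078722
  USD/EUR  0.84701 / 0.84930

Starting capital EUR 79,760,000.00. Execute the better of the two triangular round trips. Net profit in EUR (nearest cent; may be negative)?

Best loop EUR → USD → KRW → EUR:
EUR 79,760,000.00 ÷ 0.84930 (buy USD at ask) = USD 93,912,633.93
USD 93,912,633.93 ÷ 0.00078722 (buy KRW at ask) = KRW 119,296,554,882
KRW 119,296,554,882 ÷ 1490.0 (buy EUR at ask) = EUR 80,064,801.93

Net profit: EUR 304,801.93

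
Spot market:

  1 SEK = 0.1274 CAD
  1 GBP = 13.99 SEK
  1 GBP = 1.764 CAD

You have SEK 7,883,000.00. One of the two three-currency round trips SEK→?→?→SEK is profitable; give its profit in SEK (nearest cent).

Profit: SEK 81,895.61

Profitable loop is SEK → CAD → GBP → SEK:
SEK 7,883,000.00 × 0.1274 = CAD 1,004,294.20
CAD 1,004,294.20 ÷ 1.764 = GBP 569,327.78
GBP 569,327.78 × 13.99 = SEK 7,964,895.61
Profit = SEK 7,964,895.61 − SEK 7,883,000.00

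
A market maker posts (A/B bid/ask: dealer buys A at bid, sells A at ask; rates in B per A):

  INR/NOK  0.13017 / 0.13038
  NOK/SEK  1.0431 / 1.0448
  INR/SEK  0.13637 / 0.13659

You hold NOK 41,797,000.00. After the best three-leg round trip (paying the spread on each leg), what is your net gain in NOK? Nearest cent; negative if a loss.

Net profit: NOK 45,710.64

Best loop NOK → INR → SEK → NOK:
NOK 41,797,000.00 ÷ 0.13038 (buy INR at ask) = INR 320,578,309.56
INR 320,578,309.56 × 0.13637 (sell INR at bid) = SEK 43,717,264.07
SEK 43,717,264.07 ÷ 1.0448 (buy NOK at ask) = NOK 41,842,710.64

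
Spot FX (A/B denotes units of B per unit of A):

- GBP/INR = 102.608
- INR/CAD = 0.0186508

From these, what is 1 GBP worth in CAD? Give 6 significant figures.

1 GBP × 102.608 = 102.608 INR
102.608 INR × 0.0186508 = 1.91372 CAD

GBP/CAD = 1.91372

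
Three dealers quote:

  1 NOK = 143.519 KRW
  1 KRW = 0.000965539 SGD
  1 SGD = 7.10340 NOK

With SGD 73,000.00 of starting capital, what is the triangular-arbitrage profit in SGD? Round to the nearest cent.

Profit: SGD 1,161.31

Profitable loop is SGD → KRW → NOK → SGD:
SGD 73,000.00 ÷ 0.000965539 = KRW 75,605,439
KRW 75,605,439 ÷ 143.519 = NOK 526,797.42
NOK 526,797.42 ÷ 7.10340 = SGD 74,161.31
Profit = SGD 74,161.31 − SGD 73,000.00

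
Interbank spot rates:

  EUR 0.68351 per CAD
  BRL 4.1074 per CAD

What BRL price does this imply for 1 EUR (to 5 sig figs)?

1 EUR ÷ 0.68351 = 1.46304 CAD
1.46304 CAD × 4.1074 = 6.00928 BRL

EUR/BRL = 6.0093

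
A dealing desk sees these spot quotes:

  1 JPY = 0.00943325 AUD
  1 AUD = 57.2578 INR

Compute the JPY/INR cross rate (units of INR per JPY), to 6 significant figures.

1 JPY × 0.00943325 = 0.00943325 AUD
0.00943325 AUD × 57.2578 = 0.540127 INR

JPY/INR = 0.540127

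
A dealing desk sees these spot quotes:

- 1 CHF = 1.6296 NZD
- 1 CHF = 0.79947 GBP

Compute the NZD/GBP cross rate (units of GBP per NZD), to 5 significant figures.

NZD/GBP = 0.49059

1 NZD ÷ 1.6296 = 0.613648 CHF
0.613648 CHF × 0.79947 = 0.490593 GBP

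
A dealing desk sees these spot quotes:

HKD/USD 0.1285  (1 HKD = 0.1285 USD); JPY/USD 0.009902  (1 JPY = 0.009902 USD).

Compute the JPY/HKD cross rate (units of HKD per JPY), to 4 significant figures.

1 JPY × 0.009902 = 0.009902 USD
0.009902 USD ÷ 0.1285 = 0.0770584 HKD

JPY/HKD = 0.07706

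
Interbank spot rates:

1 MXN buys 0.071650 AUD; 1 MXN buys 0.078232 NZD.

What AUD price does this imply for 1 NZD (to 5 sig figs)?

1 NZD ÷ 0.078232 = 12.7825 MXN
12.7825 MXN × 0.071650 = 0.915866 AUD

NZD/AUD = 0.91587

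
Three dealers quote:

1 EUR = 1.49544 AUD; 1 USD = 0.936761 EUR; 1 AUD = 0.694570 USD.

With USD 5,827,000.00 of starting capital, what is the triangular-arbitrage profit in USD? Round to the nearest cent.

Profit: USD 161,681.31

Profitable loop is USD → AUD → EUR → USD:
USD 5,827,000.00 ÷ 0.694570 = AUD 8,389,363.20
AUD 8,389,363.20 ÷ 1.49544 = EUR 5,609,963.09
EUR 5,609,963.09 ÷ 0.936761 = USD 5,988,681.31
Profit = USD 5,988,681.31 − USD 5,827,000.00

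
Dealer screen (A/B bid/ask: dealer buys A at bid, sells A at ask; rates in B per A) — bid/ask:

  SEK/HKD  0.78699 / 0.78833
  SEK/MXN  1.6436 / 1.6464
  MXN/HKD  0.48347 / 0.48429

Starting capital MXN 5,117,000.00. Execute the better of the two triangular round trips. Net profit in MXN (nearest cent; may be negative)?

Best loop MXN → HKD → SEK → MXN:
MXN 5,117,000.00 × 0.48347 (sell MXN at bid) = HKD 2,473,915.99
HKD 2,473,915.99 ÷ 0.78833 (buy SEK at ask) = SEK 3,138,173.09
SEK 3,138,173.09 × 1.6436 (sell SEK at bid) = MXN 5,157,901.29

Net profit: MXN 40,901.29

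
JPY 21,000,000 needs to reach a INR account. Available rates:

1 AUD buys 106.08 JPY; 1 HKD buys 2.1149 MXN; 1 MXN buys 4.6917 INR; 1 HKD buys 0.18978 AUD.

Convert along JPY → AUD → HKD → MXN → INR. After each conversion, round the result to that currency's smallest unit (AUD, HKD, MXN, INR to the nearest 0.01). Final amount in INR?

JPY 21,000,000 ÷ 106.08 = AUD 197,963.80
AUD 197,963.80 ÷ 0.18978 = HKD 1,043,122.56
HKD 1,043,122.56 × 2.1149 = MXN 2,206,099.90
MXN 2,206,099.90 × 4.6917 = INR 10,350,358.90

INR 10,350,358.90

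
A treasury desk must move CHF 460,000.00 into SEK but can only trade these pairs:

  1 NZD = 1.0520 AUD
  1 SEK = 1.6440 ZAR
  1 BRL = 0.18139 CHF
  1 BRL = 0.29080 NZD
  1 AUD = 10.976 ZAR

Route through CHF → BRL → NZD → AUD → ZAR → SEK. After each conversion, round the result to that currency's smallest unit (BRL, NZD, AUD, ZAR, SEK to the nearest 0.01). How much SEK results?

CHF 460,000.00 ÷ 0.18139 = BRL 2,535,972.21
BRL 2,535,972.21 × 0.29080 = NZD 737,460.72
NZD 737,460.72 × 1.0520 = AUD 775,808.68
AUD 775,808.68 × 10.976 = ZAR 8,515,276.07
ZAR 8,515,276.07 ÷ 1.6440 = SEK 5,179,608.32

SEK 5,179,608.32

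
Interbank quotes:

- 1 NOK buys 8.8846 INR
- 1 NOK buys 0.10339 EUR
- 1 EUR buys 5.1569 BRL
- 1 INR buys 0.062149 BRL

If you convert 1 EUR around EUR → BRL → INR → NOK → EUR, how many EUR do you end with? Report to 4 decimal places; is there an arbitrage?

Around EUR → BRL → INR → NOK → EUR: 1 × 5.1569 ÷ 0.062149 ÷ 8.8846 × 0.10339 = 0.965595
Product < 1; profitable direction is EUR → NOK → INR → BRL → EUR.

0.9656 (arbitrage exists)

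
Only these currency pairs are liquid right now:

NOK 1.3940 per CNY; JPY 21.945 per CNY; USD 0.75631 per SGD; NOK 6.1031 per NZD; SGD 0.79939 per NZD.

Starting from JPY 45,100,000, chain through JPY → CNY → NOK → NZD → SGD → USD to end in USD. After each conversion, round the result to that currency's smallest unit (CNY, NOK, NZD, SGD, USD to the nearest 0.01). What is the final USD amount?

JPY 45,100,000 ÷ 21.945 = CNY 2,055,137.84
CNY 2,055,137.84 × 1.3940 = NOK 2,864,862.15
NOK 2,864,862.15 ÷ 6.1031 = NZD 469,410.98
NZD 469,410.98 × 0.79939 = SGD 375,242.44
SGD 375,242.44 × 0.75631 = USD 283,799.61

USD 283,799.61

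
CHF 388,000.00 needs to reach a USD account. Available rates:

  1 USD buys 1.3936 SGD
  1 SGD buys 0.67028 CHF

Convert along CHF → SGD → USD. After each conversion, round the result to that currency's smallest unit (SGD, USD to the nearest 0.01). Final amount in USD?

USD 415,372.10

CHF 388,000.00 ÷ 0.67028 = SGD 578,862.56
SGD 578,862.56 ÷ 1.3936 = USD 415,372.10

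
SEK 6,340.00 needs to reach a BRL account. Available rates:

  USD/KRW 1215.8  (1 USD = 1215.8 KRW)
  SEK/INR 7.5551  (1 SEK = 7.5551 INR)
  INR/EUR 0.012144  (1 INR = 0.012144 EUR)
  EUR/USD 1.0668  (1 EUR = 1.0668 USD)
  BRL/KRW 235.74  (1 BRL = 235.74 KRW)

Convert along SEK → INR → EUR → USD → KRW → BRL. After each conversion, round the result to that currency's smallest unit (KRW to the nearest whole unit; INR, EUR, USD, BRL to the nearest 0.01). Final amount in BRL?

SEK 6,340.00 × 7.5551 = INR 47,899.33
INR 47,899.33 × 0.012144 = EUR 581.69
EUR 581.69 × 1.0668 = USD 620.55
USD 620.55 × 1215.8 = KRW 754,465
KRW 754,465 ÷ 235.74 = BRL 3,200.41

BRL 3,200.41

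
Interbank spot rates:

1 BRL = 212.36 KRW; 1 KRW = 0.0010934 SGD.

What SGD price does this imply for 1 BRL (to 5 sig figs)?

1 BRL × 212.36 = 212.36 KRW
212.36 KRW × 0.0010934 = 0.232194 SGD

BRL/SGD = 0.23219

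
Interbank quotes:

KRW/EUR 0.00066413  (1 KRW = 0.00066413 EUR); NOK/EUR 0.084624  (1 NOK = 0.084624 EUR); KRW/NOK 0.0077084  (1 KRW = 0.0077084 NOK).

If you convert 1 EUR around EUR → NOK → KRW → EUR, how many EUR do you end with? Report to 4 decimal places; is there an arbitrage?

Around EUR → NOK → KRW → EUR: 1 ÷ 0.084624 ÷ 0.0077084 × 0.00066413 = 1.018111
Product > 1; profitable direction is EUR → NOK → KRW → EUR.

1.0181 (arbitrage exists)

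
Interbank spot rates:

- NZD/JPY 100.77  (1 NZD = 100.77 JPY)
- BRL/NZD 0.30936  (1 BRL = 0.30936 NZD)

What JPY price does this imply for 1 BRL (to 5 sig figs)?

BRL/JPY = 31.174

1 BRL × 0.30936 = 0.30936 NZD
0.30936 NZD × 100.77 = 31.1742 JPY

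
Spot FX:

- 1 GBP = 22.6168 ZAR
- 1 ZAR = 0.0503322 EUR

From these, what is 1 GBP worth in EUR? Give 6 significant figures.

1 GBP × 22.6168 = 22.6168 ZAR
22.6168 ZAR × 0.0503322 = 1.13835 EUR

GBP/EUR = 1.13835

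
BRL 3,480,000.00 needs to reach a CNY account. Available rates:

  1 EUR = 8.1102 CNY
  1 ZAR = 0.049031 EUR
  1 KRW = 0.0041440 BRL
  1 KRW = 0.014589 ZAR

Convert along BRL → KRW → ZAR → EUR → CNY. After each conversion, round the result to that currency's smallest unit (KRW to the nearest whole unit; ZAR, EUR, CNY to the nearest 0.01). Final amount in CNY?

BRL 3,480,000.00 ÷ 0.0041440 = KRW 839,768,340
KRW 839,768,340 × 0.014589 = ZAR 12,251,380.31
ZAR 12,251,380.31 × 0.049031 = EUR 600,697.43
EUR 600,697.43 × 8.1102 = CNY 4,871,776.30

CNY 4,871,776.30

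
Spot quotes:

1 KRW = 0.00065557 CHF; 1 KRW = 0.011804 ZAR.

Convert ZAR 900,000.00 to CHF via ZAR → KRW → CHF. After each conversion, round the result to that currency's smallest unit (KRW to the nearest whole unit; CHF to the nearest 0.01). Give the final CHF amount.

CHF 49,984.16

ZAR 900,000.00 ÷ 0.011804 = KRW 76,245,341
KRW 76,245,341 × 0.00065557 = CHF 49,984.16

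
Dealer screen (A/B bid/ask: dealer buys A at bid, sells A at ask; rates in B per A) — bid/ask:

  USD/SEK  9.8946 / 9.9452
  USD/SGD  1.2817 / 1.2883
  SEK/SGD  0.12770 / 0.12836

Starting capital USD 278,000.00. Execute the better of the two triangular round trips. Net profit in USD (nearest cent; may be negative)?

Best loop USD → SGD → SEK → USD:
USD 278,000.00 × 1.2817 (sell USD at bid) = SGD 356,312.60
SGD 356,312.60 ÷ 0.12836 (buy SEK at ask) = SEK 2,775,885.01
SEK 2,775,885.01 ÷ 9.9452 (buy USD at ask) = USD 279,118.07

Net profit: USD 1,118.07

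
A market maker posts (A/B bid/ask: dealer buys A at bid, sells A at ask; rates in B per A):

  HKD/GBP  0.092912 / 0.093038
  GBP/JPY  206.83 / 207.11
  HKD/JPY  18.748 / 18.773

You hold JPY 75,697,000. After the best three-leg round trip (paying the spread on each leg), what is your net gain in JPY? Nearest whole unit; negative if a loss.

Net profit: JPY 1,790,264

Best loop JPY → HKD → GBP → JPY:
JPY 75,697,000 ÷ 18.773 (buy HKD at ask) = HKD 4,032,227.13
HKD 4,032,227.13 × 0.092912 (sell HKD at bid) = GBP 374,642.29
GBP 374,642.29 × 206.83 (sell GBP at bid) = JPY 77,487,264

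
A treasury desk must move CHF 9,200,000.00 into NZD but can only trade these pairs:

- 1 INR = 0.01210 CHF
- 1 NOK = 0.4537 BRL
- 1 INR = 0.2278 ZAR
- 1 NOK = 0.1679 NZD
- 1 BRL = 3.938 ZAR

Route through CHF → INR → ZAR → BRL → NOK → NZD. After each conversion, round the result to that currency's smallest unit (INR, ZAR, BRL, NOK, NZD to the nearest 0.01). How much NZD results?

NZD 16,276,550.94

CHF 9,200,000.00 ÷ 0.01210 = INR 760,330,578.51
INR 760,330,578.51 × 0.2278 = ZAR 173,203,305.78
ZAR 173,203,305.78 ÷ 3.938 = BRL 43,982,556.06
BRL 43,982,556.06 ÷ 0.4537 = NOK 96,941,935.33
NOK 96,941,935.33 × 0.1679 = NZD 16,276,550.94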